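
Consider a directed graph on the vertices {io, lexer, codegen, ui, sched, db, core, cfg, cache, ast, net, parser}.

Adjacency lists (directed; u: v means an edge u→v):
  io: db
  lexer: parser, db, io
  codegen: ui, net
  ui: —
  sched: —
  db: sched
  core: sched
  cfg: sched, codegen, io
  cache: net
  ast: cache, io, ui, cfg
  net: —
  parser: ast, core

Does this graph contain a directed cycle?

DFS with white/gray/black marking, starting from parser:
parser gray
  ast gray
    cache gray
      net gray
      net black
    cache black
    io gray
      db gray
        sched gray
        sched black
      db black
    io black
    ui gray
    ui black
    cfg gray
      cfg→sched: sched black — skip
      codegen gray
        codegen→ui: ui black — skip
        codegen→net: net black — skip
      codegen black
      cfg→io: io black — skip
    cfg black
  ast black
  core gray
    core→sched: sched black — skip
  core black
parser black
lexer gray
  lexer→parser: parser black — skip
  lexer→db: db black — skip
  lexer→io: io black — skip
lexer black
Every edge goes to a white or black vertex — no back edge, so the graph is acyclic.

No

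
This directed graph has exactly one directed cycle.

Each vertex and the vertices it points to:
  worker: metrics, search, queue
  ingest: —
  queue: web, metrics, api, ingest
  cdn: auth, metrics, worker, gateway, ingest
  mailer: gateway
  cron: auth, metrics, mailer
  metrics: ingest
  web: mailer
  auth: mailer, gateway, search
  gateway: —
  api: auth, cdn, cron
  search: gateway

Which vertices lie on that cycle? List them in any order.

api, cdn, queue, worker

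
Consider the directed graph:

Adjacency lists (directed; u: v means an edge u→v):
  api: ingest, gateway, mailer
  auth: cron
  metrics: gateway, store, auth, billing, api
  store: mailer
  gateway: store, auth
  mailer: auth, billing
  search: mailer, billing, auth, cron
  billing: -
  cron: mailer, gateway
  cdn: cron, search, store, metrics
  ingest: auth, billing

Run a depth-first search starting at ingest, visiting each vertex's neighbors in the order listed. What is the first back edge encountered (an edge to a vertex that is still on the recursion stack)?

mailer->auth

DFS from ingest (visiting each vertex's neighbors in the order listed); mark gray on enter, black on exit:
ingest gray
  auth gray
    cron gray
      mailer gray
        mailer→auth: auth is gray → back edge
First back edge: mailer → auth.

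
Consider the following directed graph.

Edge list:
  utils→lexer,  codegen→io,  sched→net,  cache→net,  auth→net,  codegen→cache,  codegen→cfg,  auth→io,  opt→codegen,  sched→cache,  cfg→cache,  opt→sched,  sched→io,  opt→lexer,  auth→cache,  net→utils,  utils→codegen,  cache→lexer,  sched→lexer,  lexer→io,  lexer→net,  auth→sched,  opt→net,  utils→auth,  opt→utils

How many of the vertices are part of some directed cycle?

8

A vertex is on a directed cycle iff it belongs to a strongly connected component of size ≥ 2 (or has a self-loop).
The vertices on cycles are {cfg, net, auth, cache, lexer, sched, utils, codegen} — 8 in total.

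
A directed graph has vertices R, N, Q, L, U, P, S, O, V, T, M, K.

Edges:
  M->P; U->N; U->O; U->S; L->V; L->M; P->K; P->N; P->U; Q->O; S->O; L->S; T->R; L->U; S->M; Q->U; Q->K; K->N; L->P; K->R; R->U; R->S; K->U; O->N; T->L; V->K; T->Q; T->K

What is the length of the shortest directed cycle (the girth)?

4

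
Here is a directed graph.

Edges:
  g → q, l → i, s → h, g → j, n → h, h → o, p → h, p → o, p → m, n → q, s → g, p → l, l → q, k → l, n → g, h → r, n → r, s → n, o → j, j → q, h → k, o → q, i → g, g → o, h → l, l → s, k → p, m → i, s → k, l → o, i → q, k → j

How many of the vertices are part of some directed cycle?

6

A vertex is on a directed cycle iff it belongs to a strongly connected component of size ≥ 2 (or has a self-loop).
The vertices on cycles are {h, k, l, n, p, s} — 6 in total.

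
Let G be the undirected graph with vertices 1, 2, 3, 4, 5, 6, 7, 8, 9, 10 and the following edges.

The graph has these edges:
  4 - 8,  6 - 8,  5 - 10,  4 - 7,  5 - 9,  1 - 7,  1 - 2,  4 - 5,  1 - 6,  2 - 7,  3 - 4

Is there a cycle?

Yes

DFS, tracking each vertex's parent; an edge to a visited non-parent vertex closes a cycle.
Start from 6:
visit 6 (parent –)
  visit 1 (parent 6)
    1–6: parent, skip
    visit 7 (parent 1)
      7–1: parent, skip
      visit 2 (parent 7)
        2–1: 1 visited and ≠ parent → cycle
Cycle: 1 – 7 – 2 – 1.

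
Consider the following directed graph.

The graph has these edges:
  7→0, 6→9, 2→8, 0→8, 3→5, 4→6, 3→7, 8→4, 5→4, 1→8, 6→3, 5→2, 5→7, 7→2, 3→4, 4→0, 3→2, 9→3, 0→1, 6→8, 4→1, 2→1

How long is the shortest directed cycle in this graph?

3

For each vertex v, BFS finds the shortest path from v back to v.
The shortest such closed walk is 3 → 4 → 6 → 3, length 3.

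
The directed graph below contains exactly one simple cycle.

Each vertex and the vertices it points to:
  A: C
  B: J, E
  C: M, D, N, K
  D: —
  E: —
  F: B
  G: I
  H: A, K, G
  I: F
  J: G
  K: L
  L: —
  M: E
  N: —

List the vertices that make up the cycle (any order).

DFS with gray/black marking from G:
G gray
  I gray
    F gray
      B gray
        J gray
          J→G: G is gray → back edge
Back edge closes the cycle G → I → F → B → J → G; its vertices are {B, F, G, I, J}.

B, F, G, I, J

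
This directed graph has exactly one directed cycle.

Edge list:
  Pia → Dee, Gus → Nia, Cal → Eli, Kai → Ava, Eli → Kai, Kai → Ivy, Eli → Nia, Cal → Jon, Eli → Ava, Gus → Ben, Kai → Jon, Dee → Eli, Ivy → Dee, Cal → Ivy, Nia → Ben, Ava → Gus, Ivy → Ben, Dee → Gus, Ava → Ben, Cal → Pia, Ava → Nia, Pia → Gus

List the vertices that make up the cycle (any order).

DFS with gray/black marking from Eli:
Eli gray
  Kai gray
    Ava gray
      Gus gray
        Ben gray
        Ben black
        Nia gray
          Nia→Ben: Ben black — skip
        Nia black
      Gus black
      Ava→Ben: Ben black — skip
      Ava→Nia: Nia black — skip
    Ava black
    Jon gray
    Jon black
    Ivy gray
      Ivy→Ben: Ben black — skip
      Dee gray
        Dee→Gus: Gus black — skip
        Dee→Eli: Eli is gray → back edge
Back edge closes the cycle Eli → Kai → Ivy → Dee → Eli; its vertices are {Dee, Eli, Ivy, Kai}.

Dee, Eli, Ivy, Kai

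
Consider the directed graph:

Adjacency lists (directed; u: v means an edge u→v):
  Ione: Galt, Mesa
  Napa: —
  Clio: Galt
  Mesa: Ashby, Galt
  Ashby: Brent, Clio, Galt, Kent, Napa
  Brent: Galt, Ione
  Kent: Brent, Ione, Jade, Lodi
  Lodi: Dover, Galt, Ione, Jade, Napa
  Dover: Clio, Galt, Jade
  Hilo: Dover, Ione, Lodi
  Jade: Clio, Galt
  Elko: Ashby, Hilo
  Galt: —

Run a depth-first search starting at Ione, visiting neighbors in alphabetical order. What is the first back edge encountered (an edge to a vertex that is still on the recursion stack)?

Brent->Ione

DFS from Ione (visiting neighbors in alphabetical order); mark gray on enter, black on exit:
Ione gray
  Galt gray
  Galt black
  Mesa gray
    Ashby gray
      Brent gray
        Brent→Galt: Galt black — skip
        Brent→Ione: Ione is gray → back edge
First back edge: Brent → Ione.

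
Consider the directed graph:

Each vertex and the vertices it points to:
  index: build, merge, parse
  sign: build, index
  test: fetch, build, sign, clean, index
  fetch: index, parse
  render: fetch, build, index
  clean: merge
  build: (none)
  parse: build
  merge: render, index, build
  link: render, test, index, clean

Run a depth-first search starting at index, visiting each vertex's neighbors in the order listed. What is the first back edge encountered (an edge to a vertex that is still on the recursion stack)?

DFS from index (visiting each vertex's neighbors in the order listed); mark gray on enter, black on exit:
index gray
  build gray
  build black
  merge gray
    render gray
      fetch gray
        fetch→index: index is gray → back edge
First back edge: fetch → index.

fetch->index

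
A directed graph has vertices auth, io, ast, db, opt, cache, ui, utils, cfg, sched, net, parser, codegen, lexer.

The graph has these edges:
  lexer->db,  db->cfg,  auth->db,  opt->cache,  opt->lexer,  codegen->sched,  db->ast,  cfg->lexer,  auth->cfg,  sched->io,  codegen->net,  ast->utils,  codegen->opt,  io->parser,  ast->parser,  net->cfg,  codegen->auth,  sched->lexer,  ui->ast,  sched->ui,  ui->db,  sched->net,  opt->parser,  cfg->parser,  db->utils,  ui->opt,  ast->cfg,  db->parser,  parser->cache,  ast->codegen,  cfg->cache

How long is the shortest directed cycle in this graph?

For each vertex v, BFS finds the shortest path from v back to v.
The shortest such closed walk is lexer → db → cfg → lexer, length 3.

3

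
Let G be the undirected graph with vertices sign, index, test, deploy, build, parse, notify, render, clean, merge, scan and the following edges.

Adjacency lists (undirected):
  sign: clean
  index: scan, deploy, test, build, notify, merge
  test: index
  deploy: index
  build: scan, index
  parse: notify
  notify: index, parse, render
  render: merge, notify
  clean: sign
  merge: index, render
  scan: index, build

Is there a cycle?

DFS, tracking each vertex's parent; an edge to a visited non-parent vertex closes a cycle.
Start from notify:
visit notify (parent –)
  visit index (parent notify)
    visit scan (parent index)
      scan–index: parent, skip
      visit build (parent scan)
        build–scan: parent, skip
        build–index: index visited and ≠ parent → cycle
Cycle: index – scan – build – index.

Yes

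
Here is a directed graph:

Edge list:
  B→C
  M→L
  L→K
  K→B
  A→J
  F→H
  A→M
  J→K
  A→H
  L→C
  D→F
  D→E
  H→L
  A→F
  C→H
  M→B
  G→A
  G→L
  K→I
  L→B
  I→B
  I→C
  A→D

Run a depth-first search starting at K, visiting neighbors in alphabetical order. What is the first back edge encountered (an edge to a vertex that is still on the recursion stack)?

L->B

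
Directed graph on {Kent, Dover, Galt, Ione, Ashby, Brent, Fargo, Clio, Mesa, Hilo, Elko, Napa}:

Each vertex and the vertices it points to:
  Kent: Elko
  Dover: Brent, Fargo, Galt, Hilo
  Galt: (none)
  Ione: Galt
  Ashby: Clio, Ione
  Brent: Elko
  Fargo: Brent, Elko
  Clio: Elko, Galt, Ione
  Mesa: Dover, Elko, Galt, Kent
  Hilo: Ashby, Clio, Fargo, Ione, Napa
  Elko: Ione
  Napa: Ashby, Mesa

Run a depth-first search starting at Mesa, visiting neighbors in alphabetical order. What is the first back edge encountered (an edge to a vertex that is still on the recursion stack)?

DFS from Mesa (visiting neighbors in alphabetical order); mark gray on enter, black on exit:
Mesa gray
  Dover gray
    Brent gray
      Elko gray
        Ione gray
          Galt gray
          Galt black
        Ione black
      Elko black
    Brent black
    Fargo gray
      Fargo→Brent: Brent black — skip
      Fargo→Elko: Elko black — skip
    Fargo black
    Dover→Galt: Galt black — skip
    Hilo gray
      Ashby gray
        Clio gray
          Clio→Elko: Elko black — skip
          Clio→Galt: Galt black — skip
          Clio→Ione: Ione black — skip
        Clio black
        Ashby→Ione: Ione black — skip
      Ashby black
      Hilo→Clio: Clio black — skip
      Hilo→Fargo: Fargo black — skip
      Hilo→Ione: Ione black — skip
      Napa gray
        Napa→Ashby: Ashby black — skip
        Napa→Mesa: Mesa is gray → back edge
First back edge: Napa → Mesa.

Napa→Mesa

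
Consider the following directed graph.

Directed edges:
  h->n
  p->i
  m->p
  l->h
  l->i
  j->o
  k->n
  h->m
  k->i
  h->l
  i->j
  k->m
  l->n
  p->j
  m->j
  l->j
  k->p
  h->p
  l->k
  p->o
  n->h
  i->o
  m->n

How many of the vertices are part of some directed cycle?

A vertex is on a directed cycle iff it belongs to a strongly connected component of size ≥ 2 (or has a self-loop).
The vertices on cycles are {h, k, l, m, n} — 5 in total.

5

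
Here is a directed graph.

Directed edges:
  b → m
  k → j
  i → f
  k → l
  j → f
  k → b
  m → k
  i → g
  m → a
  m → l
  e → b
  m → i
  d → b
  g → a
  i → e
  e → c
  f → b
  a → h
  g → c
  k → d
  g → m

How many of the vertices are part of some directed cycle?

A vertex is on a directed cycle iff it belongs to a strongly connected component of size ≥ 2 (or has a self-loop).
The vertices on cycles are {b, d, e, f, g, i, j, k, m} — 9 in total.

9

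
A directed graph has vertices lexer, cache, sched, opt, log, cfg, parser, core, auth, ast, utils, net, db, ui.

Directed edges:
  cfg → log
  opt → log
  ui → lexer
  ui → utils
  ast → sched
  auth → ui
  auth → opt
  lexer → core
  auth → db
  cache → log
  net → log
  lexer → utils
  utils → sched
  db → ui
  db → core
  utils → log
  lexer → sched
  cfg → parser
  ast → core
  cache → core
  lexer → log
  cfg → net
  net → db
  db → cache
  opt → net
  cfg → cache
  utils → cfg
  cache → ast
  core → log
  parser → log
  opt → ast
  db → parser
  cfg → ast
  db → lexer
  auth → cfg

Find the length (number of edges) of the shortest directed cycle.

For each vertex v, BFS finds the shortest path from v back to v.
The shortest such closed walk is cfg → net → db → lexer → utils → cfg, length 5.

5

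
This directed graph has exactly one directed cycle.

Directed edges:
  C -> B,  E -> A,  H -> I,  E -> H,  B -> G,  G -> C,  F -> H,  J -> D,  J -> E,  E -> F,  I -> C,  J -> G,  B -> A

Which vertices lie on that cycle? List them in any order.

B, C, G

DFS with gray/black marking from G:
G gray
  C gray
    B gray
      A gray
      A black
      B→G: G is gray → back edge
Back edge closes the cycle G → C → B → G; its vertices are {B, C, G}.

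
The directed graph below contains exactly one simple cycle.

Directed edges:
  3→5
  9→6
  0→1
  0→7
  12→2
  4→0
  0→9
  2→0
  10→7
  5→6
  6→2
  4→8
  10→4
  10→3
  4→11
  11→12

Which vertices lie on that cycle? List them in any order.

DFS with gray/black marking from 0:
0 gray
  9 gray
    6 gray
      2 gray
        2→0: 0 is gray → back edge
Back edge closes the cycle 0 → 9 → 6 → 2 → 0; its vertices are {0, 2, 6, 9}.

0, 2, 6, 9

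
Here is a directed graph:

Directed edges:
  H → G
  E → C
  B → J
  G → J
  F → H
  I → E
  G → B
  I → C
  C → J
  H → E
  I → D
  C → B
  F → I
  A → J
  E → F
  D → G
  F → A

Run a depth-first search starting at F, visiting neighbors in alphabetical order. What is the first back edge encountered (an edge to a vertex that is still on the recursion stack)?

E->F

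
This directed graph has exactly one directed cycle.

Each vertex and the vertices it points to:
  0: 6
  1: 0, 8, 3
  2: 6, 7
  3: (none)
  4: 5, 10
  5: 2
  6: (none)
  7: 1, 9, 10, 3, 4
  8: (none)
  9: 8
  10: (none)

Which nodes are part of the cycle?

2, 4, 5, 7

DFS with gray/black marking from 2:
2 gray
  6 gray
  6 black
  7 gray
    1 gray
      0 gray
        0→6: 6 black — skip
      0 black
      8 gray
      8 black
      3 gray
      3 black
    1 black
    9 gray
      9→8: 8 black — skip
    9 black
    10 gray
    10 black
    7→3: 3 black — skip
    4 gray
      5 gray
        5→2: 2 is gray → back edge
Back edge closes the cycle 2 → 7 → 4 → 5 → 2; its vertices are {2, 4, 5, 7}.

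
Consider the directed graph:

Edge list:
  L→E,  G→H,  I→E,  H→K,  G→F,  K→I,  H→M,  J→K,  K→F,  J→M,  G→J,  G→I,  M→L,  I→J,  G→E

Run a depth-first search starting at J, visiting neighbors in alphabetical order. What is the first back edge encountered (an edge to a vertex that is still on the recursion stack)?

DFS from J (visiting neighbors in alphabetical order); mark gray on enter, black on exit:
J gray
  K gray
    F gray
    F black
    I gray
      E gray
      E black
      I→J: J is gray → back edge
First back edge: I → J.

I->J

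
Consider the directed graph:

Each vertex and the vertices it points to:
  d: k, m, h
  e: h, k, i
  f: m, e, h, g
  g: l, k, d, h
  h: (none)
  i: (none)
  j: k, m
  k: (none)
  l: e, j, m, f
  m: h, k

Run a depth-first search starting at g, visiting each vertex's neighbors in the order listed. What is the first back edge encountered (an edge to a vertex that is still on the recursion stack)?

DFS from g (visiting each vertex's neighbors in the order listed); mark gray on enter, black on exit:
g gray
  l gray
    e gray
      h gray
      h black
      k gray
      k black
      i gray
      i black
    e black
    j gray
      j→k: k black — skip
      m gray
        m→h: h black — skip
        m→k: k black — skip
      m black
    j black
    l→m: m black — skip
    f gray
      f→m: m black — skip
      f→e: e black — skip
      f→h: h black — skip
      f→g: g is gray → back edge
First back edge: f → g.

f->g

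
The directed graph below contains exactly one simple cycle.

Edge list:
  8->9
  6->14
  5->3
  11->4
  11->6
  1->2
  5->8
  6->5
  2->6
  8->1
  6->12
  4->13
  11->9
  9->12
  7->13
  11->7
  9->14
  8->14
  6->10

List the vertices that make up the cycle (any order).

1, 2, 5, 6, 8

DFS with gray/black marking from 6:
6 gray
  12 gray
  12 black
  14 gray
  14 black
  10 gray
  10 black
  5 gray
    8 gray
      1 gray
        2 gray
          2→6: 6 is gray → back edge
Back edge closes the cycle 6 → 5 → 8 → 1 → 2 → 6; its vertices are {1, 2, 5, 6, 8}.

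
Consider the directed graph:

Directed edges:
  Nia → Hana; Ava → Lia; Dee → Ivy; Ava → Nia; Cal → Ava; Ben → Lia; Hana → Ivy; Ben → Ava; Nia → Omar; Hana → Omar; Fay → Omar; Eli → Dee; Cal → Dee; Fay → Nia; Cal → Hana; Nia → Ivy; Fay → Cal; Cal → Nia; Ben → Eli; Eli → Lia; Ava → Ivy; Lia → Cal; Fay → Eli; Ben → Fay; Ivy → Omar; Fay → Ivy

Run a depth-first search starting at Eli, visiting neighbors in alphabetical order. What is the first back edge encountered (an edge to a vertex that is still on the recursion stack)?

DFS from Eli (visiting neighbors in alphabetical order); mark gray on enter, black on exit:
Eli gray
  Dee gray
    Ivy gray
      Omar gray
      Omar black
    Ivy black
  Dee black
  Lia gray
    Cal gray
      Ava gray
        Ava→Ivy: Ivy black — skip
        Ava→Lia: Lia is gray → back edge
First back edge: Ava → Lia.

Ava->Lia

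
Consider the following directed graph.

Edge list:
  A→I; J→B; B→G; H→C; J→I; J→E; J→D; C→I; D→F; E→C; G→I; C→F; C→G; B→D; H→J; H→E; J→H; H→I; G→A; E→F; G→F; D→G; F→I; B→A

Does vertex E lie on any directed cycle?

No

E lies on a cycle iff there is a path from E back to itself.
Exploring from E, it never reaches itself; equivalently, its strongly connected component is a singleton.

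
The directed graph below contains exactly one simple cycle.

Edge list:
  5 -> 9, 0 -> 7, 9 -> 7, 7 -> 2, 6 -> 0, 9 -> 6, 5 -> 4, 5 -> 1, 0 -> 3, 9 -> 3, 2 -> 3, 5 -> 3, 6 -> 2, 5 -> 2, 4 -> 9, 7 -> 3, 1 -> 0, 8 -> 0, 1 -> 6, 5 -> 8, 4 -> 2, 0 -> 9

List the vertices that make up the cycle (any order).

0, 6, 9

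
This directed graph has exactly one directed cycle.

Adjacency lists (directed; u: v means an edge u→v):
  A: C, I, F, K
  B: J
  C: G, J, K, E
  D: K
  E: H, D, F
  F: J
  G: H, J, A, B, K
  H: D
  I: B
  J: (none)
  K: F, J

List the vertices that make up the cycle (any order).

A, C, G

DFS with gray/black marking from C:
C gray
  G gray
    H gray
      D gray
        K gray
          F gray
            J gray
            J black
          F black
          K→J: J black — skip
        K black
      D black
    H black
    G→J: J black — skip
    A gray
      A→C: C is gray → back edge
Back edge closes the cycle C → G → A → C; its vertices are {A, C, G}.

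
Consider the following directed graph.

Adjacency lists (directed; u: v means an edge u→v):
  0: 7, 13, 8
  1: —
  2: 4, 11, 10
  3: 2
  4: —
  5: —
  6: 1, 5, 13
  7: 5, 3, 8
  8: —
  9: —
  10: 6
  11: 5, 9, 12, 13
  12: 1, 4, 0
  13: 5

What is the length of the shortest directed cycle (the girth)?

6

For each vertex v, BFS finds the shortest path from v back to v.
The shortest such closed walk is 2 → 11 → 12 → 0 → 7 → 3 → 2, length 6.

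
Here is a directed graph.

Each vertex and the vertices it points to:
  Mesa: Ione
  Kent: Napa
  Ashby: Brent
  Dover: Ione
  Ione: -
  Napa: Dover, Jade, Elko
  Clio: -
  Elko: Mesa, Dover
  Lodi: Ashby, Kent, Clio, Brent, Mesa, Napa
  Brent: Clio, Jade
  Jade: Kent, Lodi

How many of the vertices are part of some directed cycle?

6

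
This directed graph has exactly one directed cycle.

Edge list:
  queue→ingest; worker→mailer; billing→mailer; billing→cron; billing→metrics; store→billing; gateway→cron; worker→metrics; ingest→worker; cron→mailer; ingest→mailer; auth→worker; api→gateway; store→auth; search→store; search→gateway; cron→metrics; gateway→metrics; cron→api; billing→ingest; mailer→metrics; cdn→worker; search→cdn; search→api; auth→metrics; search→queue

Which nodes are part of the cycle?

DFS with gray/black marking from gateway:
gateway gray
  cron gray
    api gray
      api→gateway: gateway is gray → back edge
Back edge closes the cycle gateway → cron → api → gateway; its vertices are {api, cron, gateway}.

api, cron, gateway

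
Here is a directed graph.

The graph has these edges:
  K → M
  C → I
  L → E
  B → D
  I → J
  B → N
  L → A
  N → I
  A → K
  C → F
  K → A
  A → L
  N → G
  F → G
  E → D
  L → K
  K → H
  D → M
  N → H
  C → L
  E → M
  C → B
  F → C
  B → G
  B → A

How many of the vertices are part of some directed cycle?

5

A vertex is on a directed cycle iff it belongs to a strongly connected component of size ≥ 2 (or has a self-loop).
The vertices on cycles are {A, C, F, K, L} — 5 in total.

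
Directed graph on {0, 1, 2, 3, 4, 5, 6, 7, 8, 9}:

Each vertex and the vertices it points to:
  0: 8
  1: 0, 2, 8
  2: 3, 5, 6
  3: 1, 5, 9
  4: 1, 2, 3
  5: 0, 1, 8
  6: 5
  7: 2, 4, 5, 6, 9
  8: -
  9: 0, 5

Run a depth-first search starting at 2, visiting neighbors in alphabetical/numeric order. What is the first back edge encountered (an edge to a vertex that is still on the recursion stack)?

DFS from 2 (visiting neighbors in alphabetical/numeric order); mark gray on enter, black on exit:
2 gray
  3 gray
    1 gray
      0 gray
        8 gray
        8 black
      0 black
      1→2: 2 is gray → back edge
First back edge: 1 → 2.

1→2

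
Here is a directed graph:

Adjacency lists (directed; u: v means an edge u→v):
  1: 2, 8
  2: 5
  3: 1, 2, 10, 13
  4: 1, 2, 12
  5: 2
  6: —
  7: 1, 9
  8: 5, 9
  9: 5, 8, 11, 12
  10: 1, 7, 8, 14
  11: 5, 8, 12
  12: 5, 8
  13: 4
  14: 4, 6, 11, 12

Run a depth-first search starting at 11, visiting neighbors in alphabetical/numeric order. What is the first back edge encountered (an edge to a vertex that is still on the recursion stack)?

DFS from 11 (visiting neighbors in alphabetical/numeric order); mark gray on enter, black on exit:
11 gray
  5 gray
    2 gray
      2→5: 5 is gray → back edge
First back edge: 2 → 5.

2->5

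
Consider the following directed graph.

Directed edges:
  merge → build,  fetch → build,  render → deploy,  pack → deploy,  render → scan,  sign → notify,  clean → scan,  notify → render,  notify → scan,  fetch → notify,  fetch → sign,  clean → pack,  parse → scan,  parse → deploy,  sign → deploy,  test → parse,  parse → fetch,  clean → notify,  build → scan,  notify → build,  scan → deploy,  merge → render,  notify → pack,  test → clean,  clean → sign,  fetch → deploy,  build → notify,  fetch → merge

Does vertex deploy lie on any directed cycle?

No

deploy lies on a cycle iff there is a path from deploy back to itself.
Exploring from deploy, it never reaches itself; equivalently, its strongly connected component is a singleton.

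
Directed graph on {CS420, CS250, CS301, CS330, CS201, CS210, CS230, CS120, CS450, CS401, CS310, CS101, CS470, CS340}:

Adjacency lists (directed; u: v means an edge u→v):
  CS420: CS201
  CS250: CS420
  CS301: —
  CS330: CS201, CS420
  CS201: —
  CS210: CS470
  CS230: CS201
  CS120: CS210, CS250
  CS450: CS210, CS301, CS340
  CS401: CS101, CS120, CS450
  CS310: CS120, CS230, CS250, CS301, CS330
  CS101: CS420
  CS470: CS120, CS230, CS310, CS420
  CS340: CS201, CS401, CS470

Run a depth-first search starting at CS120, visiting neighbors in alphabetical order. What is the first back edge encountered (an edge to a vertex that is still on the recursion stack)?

CS470→CS120

DFS from CS120 (visiting neighbors in alphabetical order); mark gray on enter, black on exit:
CS120 gray
  CS210 gray
    CS470 gray
      CS470→CS120: CS120 is gray → back edge
First back edge: CS470 → CS120.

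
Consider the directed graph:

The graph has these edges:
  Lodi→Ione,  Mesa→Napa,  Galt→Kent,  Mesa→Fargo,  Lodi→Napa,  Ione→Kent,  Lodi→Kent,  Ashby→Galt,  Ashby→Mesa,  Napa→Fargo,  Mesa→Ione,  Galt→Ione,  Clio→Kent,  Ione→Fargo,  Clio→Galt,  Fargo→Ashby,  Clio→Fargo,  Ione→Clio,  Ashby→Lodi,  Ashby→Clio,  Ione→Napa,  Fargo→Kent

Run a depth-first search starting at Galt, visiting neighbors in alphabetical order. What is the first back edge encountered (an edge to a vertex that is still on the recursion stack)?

DFS from Galt (visiting neighbors in alphabetical order); mark gray on enter, black on exit:
Galt gray
  Ione gray
    Clio gray
      Fargo gray
        Ashby gray
          Ashby→Clio: Clio is gray → back edge
First back edge: Ashby → Clio.

Ashby→Clio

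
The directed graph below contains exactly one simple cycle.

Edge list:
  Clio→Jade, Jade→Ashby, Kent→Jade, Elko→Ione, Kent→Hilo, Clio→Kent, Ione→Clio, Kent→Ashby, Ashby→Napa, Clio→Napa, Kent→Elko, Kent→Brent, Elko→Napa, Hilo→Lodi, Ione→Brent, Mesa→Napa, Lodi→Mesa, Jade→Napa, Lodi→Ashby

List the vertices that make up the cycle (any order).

DFS with gray/black marking from Clio:
Clio gray
  Napa gray
  Napa black
  Kent gray
    Elko gray
      Elko→Napa: Napa black — skip
      Ione gray
        Brent gray
        Brent black
        Ione→Clio: Clio is gray → back edge
Back edge closes the cycle Clio → Kent → Elko → Ione → Clio; its vertices are {Clio, Elko, Ione, Kent}.

Clio, Elko, Ione, Kent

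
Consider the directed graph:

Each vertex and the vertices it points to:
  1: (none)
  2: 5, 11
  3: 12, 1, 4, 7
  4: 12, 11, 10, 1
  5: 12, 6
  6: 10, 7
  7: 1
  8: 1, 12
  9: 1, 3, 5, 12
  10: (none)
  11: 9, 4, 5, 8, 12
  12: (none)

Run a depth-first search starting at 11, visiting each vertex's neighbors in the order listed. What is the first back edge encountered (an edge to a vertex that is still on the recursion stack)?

4->11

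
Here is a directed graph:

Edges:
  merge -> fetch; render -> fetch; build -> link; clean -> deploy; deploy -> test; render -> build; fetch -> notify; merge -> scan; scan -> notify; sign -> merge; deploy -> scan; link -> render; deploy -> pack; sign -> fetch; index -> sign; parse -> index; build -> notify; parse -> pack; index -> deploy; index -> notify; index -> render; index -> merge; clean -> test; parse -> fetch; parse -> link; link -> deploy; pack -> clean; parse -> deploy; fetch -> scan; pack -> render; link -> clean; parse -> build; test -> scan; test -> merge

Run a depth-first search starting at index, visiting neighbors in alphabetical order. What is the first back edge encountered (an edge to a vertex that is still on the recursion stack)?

clean->deploy

DFS from index (visiting neighbors in alphabetical order); mark gray on enter, black on exit:
index gray
  deploy gray
    pack gray
      clean gray
        clean→deploy: deploy is gray → back edge
First back edge: clean → deploy.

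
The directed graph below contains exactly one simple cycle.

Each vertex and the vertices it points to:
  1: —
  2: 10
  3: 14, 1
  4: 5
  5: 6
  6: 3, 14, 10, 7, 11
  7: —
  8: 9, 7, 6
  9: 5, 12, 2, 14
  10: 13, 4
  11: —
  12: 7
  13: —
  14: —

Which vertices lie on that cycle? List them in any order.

4, 5, 6, 10

DFS with gray/black marking from 6:
6 gray
  3 gray
    14 gray
    14 black
    1 gray
    1 black
  3 black
  6→14: 14 black — skip
  10 gray
    13 gray
    13 black
    4 gray
      5 gray
        5→6: 6 is gray → back edge
Back edge closes the cycle 6 → 10 → 4 → 5 → 6; its vertices are {4, 5, 6, 10}.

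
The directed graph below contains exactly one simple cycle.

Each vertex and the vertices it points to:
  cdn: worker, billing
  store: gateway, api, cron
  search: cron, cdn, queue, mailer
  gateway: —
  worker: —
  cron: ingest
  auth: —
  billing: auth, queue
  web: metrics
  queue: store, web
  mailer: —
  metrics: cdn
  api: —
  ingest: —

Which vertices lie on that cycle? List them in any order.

cdn, web, queue, billing, metrics

DFS with gray/black marking from queue:
queue gray
  store gray
    gateway gray
    gateway black
    api gray
    api black
    cron gray
      ingest gray
      ingest black
    cron black
  store black
  web gray
    metrics gray
      cdn gray
        worker gray
        worker black
        billing gray
          auth gray
          auth black
          billing→queue: queue is gray → back edge
Back edge closes the cycle queue → web → metrics → cdn → billing → queue; its vertices are {cdn, web, queue, billing, metrics}.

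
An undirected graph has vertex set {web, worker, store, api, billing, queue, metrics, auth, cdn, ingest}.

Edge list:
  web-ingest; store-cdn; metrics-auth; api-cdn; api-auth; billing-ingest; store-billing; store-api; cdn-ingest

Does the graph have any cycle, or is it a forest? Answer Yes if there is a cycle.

Yes

DFS, tracking each vertex's parent; an edge to a visited non-parent vertex closes a cycle.
Start from auth:
visit auth (parent –)
  visit metrics (parent auth)
    metrics–auth: parent, skip
  visit api (parent auth)
    visit store (parent api)
      store–api: parent, skip
      visit billing (parent store)
        visit ingest (parent billing)
          ingest–billing: parent, skip
          visit cdn (parent ingest)
            cdn–store: store visited and ≠ parent → cycle
Cycle: store – billing – ingest – cdn – store.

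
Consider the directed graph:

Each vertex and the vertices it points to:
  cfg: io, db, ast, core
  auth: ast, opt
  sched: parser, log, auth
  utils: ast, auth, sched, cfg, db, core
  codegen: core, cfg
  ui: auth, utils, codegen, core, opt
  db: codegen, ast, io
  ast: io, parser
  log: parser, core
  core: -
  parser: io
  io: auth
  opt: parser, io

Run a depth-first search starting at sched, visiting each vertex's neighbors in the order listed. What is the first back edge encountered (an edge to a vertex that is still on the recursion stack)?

ast->io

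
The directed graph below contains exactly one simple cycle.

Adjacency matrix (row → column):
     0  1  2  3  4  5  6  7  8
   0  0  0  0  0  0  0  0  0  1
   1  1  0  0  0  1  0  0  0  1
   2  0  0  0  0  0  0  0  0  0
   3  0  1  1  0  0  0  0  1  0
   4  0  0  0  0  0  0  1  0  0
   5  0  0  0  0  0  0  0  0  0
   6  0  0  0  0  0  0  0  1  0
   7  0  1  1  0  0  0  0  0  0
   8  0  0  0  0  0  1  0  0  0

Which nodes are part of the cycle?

1, 4, 6, 7

DFS with gray/black marking from 7:
7 gray
  1 gray
    4 gray
      6 gray
        6→7: 7 is gray → back edge
Back edge closes the cycle 7 → 1 → 4 → 6 → 7; its vertices are {1, 4, 6, 7}.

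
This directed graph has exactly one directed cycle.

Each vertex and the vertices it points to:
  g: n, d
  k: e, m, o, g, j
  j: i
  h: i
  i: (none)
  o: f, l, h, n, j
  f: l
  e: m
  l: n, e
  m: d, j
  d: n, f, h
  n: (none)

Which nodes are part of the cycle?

DFS with gray/black marking from e:
e gray
  m gray
    d gray
      n gray
      n black
      f gray
        l gray
          l→n: n black — skip
          l→e: e is gray → back edge
Back edge closes the cycle e → m → d → f → l → e; its vertices are {d, e, f, l, m}.

d, e, f, l, m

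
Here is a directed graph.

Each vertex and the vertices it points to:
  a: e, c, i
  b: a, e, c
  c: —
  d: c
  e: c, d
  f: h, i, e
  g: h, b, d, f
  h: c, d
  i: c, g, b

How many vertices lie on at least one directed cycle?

5

A vertex is on a directed cycle iff it belongs to a strongly connected component of size ≥ 2 (or has a self-loop).
The vertices on cycles are {a, b, f, g, i} — 5 in total.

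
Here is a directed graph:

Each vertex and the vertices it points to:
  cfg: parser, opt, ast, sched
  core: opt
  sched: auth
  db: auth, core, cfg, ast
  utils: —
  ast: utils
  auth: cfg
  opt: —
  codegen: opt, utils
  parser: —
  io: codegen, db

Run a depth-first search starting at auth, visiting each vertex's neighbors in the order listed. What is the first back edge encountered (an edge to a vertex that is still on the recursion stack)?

sched→auth

DFS from auth (visiting each vertex's neighbors in the order listed); mark gray on enter, black on exit:
auth gray
  cfg gray
    parser gray
    parser black
    opt gray
    opt black
    ast gray
      utils gray
      utils black
    ast black
    sched gray
      sched→auth: auth is gray → back edge
First back edge: sched → auth.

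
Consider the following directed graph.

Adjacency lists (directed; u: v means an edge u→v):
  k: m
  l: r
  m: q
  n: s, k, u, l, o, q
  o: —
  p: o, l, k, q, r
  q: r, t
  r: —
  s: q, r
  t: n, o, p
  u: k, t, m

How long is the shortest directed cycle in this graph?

3

For each vertex v, BFS finds the shortest path from v back to v.
The shortest such closed walk is u → t → n → u, length 3.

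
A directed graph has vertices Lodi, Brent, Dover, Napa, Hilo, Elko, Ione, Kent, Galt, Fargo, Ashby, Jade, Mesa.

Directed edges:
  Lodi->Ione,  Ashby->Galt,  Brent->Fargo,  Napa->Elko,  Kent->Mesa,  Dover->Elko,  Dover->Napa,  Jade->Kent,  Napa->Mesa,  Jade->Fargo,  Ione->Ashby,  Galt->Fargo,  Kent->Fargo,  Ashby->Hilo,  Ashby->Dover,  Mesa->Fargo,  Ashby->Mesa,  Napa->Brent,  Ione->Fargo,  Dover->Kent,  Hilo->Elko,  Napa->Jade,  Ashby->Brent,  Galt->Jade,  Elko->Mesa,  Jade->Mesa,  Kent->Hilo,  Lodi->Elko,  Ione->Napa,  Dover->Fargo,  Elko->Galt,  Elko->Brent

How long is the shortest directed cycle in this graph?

5

For each vertex v, BFS finds the shortest path from v back to v.
The shortest such closed walk is Hilo → Elko → Galt → Jade → Kent → Hilo, length 5.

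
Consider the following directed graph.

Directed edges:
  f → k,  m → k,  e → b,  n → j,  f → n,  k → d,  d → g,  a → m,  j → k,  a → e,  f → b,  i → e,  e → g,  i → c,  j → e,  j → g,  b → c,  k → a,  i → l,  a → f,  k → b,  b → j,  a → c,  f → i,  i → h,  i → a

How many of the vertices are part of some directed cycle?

9

A vertex is on a directed cycle iff it belongs to a strongly connected component of size ≥ 2 (or has a self-loop).
The vertices on cycles are {a, b, e, f, i, j, k, m, n} — 9 in total.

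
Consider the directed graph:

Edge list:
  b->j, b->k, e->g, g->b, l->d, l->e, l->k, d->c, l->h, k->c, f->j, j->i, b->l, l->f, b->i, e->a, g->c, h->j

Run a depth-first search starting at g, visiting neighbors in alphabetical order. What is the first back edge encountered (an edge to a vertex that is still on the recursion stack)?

DFS from g (visiting neighbors in alphabetical order); mark gray on enter, black on exit:
g gray
  b gray
    i gray
    i black
    j gray
      j→i: i black — skip
    j black
    k gray
      c gray
      c black
    k black
    l gray
      d gray
        d→c: c black — skip
      d black
      e gray
        a gray
        a black
        e→g: g is gray → back edge
First back edge: e → g.

e→g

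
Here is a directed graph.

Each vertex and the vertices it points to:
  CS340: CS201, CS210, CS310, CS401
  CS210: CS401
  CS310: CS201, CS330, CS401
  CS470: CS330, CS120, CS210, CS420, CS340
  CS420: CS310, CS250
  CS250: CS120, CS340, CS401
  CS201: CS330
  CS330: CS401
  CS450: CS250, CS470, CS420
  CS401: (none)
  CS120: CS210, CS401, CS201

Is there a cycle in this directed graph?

No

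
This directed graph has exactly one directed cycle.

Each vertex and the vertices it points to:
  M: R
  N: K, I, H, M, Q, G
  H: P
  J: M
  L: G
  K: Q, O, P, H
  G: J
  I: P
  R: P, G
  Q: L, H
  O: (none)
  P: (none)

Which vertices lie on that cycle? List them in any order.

G, J, M, R

DFS with gray/black marking from M:
M gray
  R gray
    P gray
    P black
    G gray
      J gray
        J→M: M is gray → back edge
Back edge closes the cycle M → R → G → J → M; its vertices are {G, J, M, R}.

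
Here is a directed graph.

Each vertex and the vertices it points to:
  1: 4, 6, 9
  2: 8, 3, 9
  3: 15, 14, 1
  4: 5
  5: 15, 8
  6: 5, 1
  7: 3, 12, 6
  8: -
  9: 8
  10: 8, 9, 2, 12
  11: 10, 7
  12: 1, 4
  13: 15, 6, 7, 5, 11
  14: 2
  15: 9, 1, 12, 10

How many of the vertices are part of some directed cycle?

10

A vertex is on a directed cycle iff it belongs to a strongly connected component of size ≥ 2 (or has a self-loop).
The vertices on cycles are {1, 2, 3, 4, 5, 6, 10, 12, 14, 15} — 10 in total.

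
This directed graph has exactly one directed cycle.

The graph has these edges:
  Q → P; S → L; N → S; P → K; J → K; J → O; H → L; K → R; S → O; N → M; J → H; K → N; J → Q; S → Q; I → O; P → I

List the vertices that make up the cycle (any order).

DFS with gray/black marking from Q:
Q gray
  P gray
    I gray
      O gray
      O black
    I black
    K gray
      N gray
        M gray
        M black
        S gray
          L gray
          L black
          S→Q: Q is gray → back edge
Back edge closes the cycle Q → P → K → N → S → Q; its vertices are {K, N, P, Q, S}.

K, N, P, Q, S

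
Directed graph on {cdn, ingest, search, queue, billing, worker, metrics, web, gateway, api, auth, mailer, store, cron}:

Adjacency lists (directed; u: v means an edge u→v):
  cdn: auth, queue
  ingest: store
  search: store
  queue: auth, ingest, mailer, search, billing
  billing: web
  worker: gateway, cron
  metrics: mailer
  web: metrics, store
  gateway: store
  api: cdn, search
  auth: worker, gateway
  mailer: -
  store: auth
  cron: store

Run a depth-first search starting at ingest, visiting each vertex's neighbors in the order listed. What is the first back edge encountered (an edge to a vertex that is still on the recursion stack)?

DFS from ingest (visiting each vertex's neighbors in the order listed); mark gray on enter, black on exit:
ingest gray
  store gray
    auth gray
      worker gray
        gateway gray
          gateway→store: store is gray → back edge
First back edge: gateway → store.

gateway->store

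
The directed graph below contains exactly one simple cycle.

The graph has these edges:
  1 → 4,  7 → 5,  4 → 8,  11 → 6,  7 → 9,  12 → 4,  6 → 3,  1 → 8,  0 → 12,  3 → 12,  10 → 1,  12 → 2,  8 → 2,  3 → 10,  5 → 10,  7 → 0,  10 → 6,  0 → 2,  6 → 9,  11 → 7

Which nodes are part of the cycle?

3, 6, 10

DFS with gray/black marking from 6:
6 gray
  9 gray
  9 black
  3 gray
    10 gray
      10→6: 6 is gray → back edge
Back edge closes the cycle 6 → 3 → 10 → 6; its vertices are {3, 6, 10}.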